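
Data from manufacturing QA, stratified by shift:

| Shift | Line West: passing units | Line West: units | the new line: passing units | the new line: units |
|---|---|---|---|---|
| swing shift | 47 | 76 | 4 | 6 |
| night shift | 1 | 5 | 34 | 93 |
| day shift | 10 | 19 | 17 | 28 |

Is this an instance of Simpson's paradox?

Yes

Swing shift: Line West 47/76 = 61.8%, the new line 4/6 = 66.7% → the new line
Night shift: Line West 1/5 = 20.0%, the new line 34/93 = 36.6% → the new line
Day shift: Line West 10/19 = 52.6%, the new line 17/28 = 60.7% → the new line
Overall: Line West 58/100 = 58.0%, the new line 55/127 = 43.3% → Line West
The new line wins each shift group but Line West wins overall — the comparison reverses. The new line's units skew toward night shift, which has a lower base rate.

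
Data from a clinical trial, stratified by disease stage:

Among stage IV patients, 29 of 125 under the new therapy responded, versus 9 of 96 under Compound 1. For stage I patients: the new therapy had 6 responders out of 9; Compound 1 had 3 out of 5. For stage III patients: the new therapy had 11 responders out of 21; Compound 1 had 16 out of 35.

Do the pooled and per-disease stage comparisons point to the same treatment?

Stage IV: the new therapy 29/125 = 23.2%, Compound 1 9/96 = 9.4% → the new therapy
Stage I: the new therapy 6/9 = 66.7%, Compound 1 3/5 = 60.0% → the new therapy
Stage III: the new therapy 11/21 = 52.4%, Compound 1 16/35 = 45.7% → the new therapy
Overall: the new therapy 46/155 = 29.7%, Compound 1 28/136 = 20.6% → the new therapy
The new therapy wins overall and in every disease group — no reversal.

Yes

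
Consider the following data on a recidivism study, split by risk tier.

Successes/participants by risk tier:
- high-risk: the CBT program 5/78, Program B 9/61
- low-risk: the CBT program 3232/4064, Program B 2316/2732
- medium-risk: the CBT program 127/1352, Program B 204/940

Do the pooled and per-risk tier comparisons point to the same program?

Yes

High-risk: the CBT program 5/78 = 6.4%, Program B 9/61 = 14.8% → Program B
Low-risk: the CBT program 3232/4064 = 79.5%, Program B 2316/2732 = 84.8% → Program B
Medium-risk: the CBT program 127/1352 = 9.4%, Program B 204/940 = 21.7% → Program B
Overall: the CBT program 3364/5494 = 61.2%, Program B 2529/3733 = 67.7% → Program B
Program B wins overall and in every risk group — no reversal.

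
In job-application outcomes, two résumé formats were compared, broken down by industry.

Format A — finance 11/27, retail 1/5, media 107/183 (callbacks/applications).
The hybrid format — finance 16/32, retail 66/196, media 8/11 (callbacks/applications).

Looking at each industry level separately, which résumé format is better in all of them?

the hybrid format

Finance: Format A 11/27 = 40.7%, the hybrid format 16/32 = 50.0% → the hybrid format
Retail: Format A 1/5 = 20.0%, the hybrid format 66/196 = 33.7% → the hybrid format
Media: Format A 107/183 = 58.5%, the hybrid format 8/11 = 72.7% → the hybrid format
The hybrid format has the higher rate in all 3 groups.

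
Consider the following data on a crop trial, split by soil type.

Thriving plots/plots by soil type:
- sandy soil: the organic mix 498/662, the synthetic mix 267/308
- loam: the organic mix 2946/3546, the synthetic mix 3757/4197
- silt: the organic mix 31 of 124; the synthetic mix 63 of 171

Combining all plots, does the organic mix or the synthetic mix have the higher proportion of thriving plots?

Sandy soil: the organic mix 498/662 = 75.2%, the synthetic mix 267/308 = 86.7% → the synthetic mix
Loam: the organic mix 2946/3546 = 83.1%, the synthetic mix 3757/4197 = 89.5% → the synthetic mix
Silt: the organic mix 31/124 = 25.0%, the synthetic mix 63/171 = 36.8% → the synthetic mix
Overall: the organic mix 3475/4332 = 80.2%, the synthetic mix 4087/4676 = 87.4% → the synthetic mix

the synthetic mix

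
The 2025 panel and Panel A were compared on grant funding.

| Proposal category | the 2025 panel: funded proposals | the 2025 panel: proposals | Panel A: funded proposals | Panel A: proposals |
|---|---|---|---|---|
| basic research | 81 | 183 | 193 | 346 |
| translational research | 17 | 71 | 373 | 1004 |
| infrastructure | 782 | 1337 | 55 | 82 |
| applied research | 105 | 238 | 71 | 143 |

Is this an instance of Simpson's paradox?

Basic research: the 2025 panel 81/183 = 44.3%, Panel A 193/346 = 55.8% → Panel A
Translational research: the 2025 panel 17/71 = 23.9%, Panel A 373/1004 = 37.2% → Panel A
Infrastructure: the 2025 panel 782/1337 = 58.5%, Panel A 55/82 = 67.1% → Panel A
Applied research: the 2025 panel 105/238 = 44.1%, Panel A 71/143 = 49.7% → Panel A
Overall: the 2025 panel 985/1829 = 53.9%, Panel A 692/1575 = 43.9% → the 2025 panel
Panel A wins each proposal group but the 2025 panel wins overall — the comparison reverses. Panel A's proposals skew toward translational research, which has a lower base rate.

Yes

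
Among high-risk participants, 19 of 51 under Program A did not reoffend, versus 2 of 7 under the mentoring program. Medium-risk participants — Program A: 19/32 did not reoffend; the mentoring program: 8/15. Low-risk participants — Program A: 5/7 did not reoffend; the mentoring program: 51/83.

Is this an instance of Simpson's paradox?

High-risk: Program A 19/51 = 37.3%, the mentoring program 2/7 = 28.6% → Program A
Medium-risk: Program A 19/32 = 59.4%, the mentoring program 8/15 = 53.3% → Program A
Low-risk: Program A 5/7 = 71.4%, the mentoring program 51/83 = 61.4% → Program A
Overall: Program A 43/90 = 47.8%, the mentoring program 61/105 = 58.1% → the mentoring program
Program A wins each risk group but the mentoring program wins overall — the comparison reverses. Program A's participants skew toward high-risk, which has a lower base rate.

Yes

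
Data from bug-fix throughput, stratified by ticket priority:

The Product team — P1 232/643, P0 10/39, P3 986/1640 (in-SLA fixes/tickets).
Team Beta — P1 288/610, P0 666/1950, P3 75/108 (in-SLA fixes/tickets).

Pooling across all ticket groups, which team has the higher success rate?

P1: the Product team 232/643 = 36.1%, Team Beta 288/610 = 47.2% → Team Beta
P0: the Product team 10/39 = 25.6%, Team Beta 666/1950 = 34.2% → Team Beta
P3: the Product team 986/1640 = 60.1%, Team Beta 75/108 = 69.4% → Team Beta
Overall: the Product team 1228/2322 = 52.9%, Team Beta 1029/2668 = 38.6% → the Product team
(Team Beta wins every ticket group but the Product team wins overall — Team Beta's tickets skew toward the low-rate P0 group.)

the Product team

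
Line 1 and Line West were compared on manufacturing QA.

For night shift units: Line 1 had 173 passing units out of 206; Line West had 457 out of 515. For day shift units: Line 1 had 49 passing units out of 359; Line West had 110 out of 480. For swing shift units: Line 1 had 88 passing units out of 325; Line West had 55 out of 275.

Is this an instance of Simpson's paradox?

No

Night shift: Line 1 173/206 = 84.0%, Line West 457/515 = 88.7% → Line West
Day shift: Line 1 49/359 = 13.6%, Line West 110/480 = 22.9% → Line West
Swing shift: Line 1 88/325 = 27.1%, Line West 55/275 = 20.0% → Line 1
Overall: Line 1 310/890 = 34.8%, Line West 622/1270 = 49.0% → Line West
Neither sweeps: Line 1 wins 1 of 3 groups, Line West wins 2. Line West wins overall but not every group — no Simpson reversal.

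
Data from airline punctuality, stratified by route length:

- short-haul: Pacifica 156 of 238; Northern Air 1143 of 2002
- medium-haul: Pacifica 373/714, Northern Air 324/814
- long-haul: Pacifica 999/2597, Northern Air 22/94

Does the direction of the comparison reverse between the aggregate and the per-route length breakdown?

Short-haul: Pacifica 156/238 = 65.5%, Northern Air 1143/2002 = 57.1% → Pacifica
Medium-haul: Pacifica 373/714 = 52.2%, Northern Air 324/814 = 39.8% → Pacifica
Long-haul: Pacifica 999/2597 = 38.5%, Northern Air 22/94 = 23.4% → Pacifica
Overall: Pacifica 1528/3549 = 43.1%, Northern Air 1489/2910 = 51.2% → Northern Air
Pacifica wins each route group but Northern Air wins overall — the comparison reverses. Pacifica's flights skew toward long-haul, which has a lower base rate.

Yes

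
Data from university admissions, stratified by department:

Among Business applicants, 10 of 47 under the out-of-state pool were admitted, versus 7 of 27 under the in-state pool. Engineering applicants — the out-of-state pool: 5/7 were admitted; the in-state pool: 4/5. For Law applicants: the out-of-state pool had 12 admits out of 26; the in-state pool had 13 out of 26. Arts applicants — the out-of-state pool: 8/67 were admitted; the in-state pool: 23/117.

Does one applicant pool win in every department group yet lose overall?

Business: the out-of-state pool 10/47 = 21.3%, the in-state pool 7/27 = 25.9% → the in-state pool
Engineering: the out-of-state pool 5/7 = 71.4%, the in-state pool 4/5 = 80.0% → the in-state pool
Law: the out-of-state pool 12/26 = 46.2%, the in-state pool 13/26 = 50.0% → the in-state pool
Arts: the out-of-state pool 8/67 = 11.9%, the in-state pool 23/117 = 19.7% → the in-state pool
Overall: the out-of-state pool 35/147 = 23.8%, the in-state pool 47/175 = 26.9% → the in-state pool
The in-state pool wins overall and in every department group — no reversal.

No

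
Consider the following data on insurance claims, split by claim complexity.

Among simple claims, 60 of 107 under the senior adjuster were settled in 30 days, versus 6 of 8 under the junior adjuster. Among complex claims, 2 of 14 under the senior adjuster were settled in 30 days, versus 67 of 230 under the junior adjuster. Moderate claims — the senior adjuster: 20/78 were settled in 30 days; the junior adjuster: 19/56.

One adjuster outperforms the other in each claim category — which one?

the junior adjuster

Simple: the senior adjuster 60/107 = 56.1%, the junior adjuster 6/8 = 75.0% → the junior adjuster
Complex: the senior adjuster 2/14 = 14.3%, the junior adjuster 67/230 = 29.1% → the junior adjuster
Moderate: the senior adjuster 20/78 = 25.6%, the junior adjuster 19/56 = 33.9% → the junior adjuster
The junior adjuster has the higher rate in all 3 groups.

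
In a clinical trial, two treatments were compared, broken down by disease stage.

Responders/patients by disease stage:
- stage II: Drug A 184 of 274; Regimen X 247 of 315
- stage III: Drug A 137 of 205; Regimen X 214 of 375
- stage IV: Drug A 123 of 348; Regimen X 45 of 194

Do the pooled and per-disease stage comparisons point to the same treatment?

No

Stage II: Drug A 184/274 = 67.2%, Regimen X 247/315 = 78.4% → Regimen X
Stage III: Drug A 137/205 = 66.8%, Regimen X 214/375 = 57.1% → Drug A
Stage IV: Drug A 123/348 = 35.3%, Regimen X 45/194 = 23.2% → Drug A
Overall: Drug A 444/827 = 53.7%, Regimen X 506/884 = 57.2% → Regimen X
Neither sweeps: Drug A wins 2 of 3 groups, Regimen X wins 1. Regimen X wins overall but not every group — no Simpson reversal.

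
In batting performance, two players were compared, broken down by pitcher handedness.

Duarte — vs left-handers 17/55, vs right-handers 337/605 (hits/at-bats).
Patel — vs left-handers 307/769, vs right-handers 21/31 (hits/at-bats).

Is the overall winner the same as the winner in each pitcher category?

No

Vs left-handers: Duarte 17/55 = 30.9%, Patel 307/769 = 39.9% → Patel
Vs right-handers: Duarte 337/605 = 55.7%, Patel 21/31 = 67.7% → Patel
Overall: Duarte 354/660 = 53.6%, Patel 328/800 = 41.0% → Duarte
Patel wins each pitcher group but Duarte wins overall — the comparison reverses. Patel's at-bats skew toward vs left-handers, which has a lower base rate.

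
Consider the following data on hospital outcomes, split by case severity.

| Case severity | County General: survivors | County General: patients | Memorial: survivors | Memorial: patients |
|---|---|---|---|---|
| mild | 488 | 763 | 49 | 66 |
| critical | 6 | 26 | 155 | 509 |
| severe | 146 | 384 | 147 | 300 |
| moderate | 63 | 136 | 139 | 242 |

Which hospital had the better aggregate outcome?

County General

Mild: County General 488/763 = 64.0%, Memorial 49/66 = 74.2% → Memorial
Critical: County General 6/26 = 23.1%, Memorial 155/509 = 30.5% → Memorial
Severe: County General 146/384 = 38.0%, Memorial 147/300 = 49.0% → Memorial
Moderate: County General 63/136 = 46.3%, Memorial 139/242 = 57.4% → Memorial
Overall: County General 703/1309 = 53.7%, Memorial 490/1117 = 43.9% → County General
(Memorial wins every case group but County General wins overall — Memorial's patients skew toward the low-rate critical group.)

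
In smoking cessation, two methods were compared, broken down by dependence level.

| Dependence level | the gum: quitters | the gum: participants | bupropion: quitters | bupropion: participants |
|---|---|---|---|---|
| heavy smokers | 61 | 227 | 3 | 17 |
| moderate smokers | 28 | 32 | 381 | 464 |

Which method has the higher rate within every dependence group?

Heavy smokers: the gum 61/227 = 26.9%, bupropion 3/17 = 17.6% → the gum
Moderate smokers: the gum 28/32 = 87.5%, bupropion 381/464 = 82.1% → the gum
The gum has the higher rate in both groups.

the gum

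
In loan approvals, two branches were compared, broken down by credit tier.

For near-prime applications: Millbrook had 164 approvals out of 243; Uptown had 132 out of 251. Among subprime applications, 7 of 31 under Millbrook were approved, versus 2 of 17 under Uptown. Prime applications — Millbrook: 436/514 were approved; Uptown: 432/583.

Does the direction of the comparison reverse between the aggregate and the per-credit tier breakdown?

No

Near-prime: Millbrook 164/243 = 67.5%, Uptown 132/251 = 52.6% → Millbrook
Subprime: Millbrook 7/31 = 22.6%, Uptown 2/17 = 11.8% → Millbrook
Prime: Millbrook 436/514 = 84.8%, Uptown 432/583 = 74.1% → Millbrook
Overall: Millbrook 607/788 = 77.0%, Uptown 566/851 = 66.5% → Millbrook
Millbrook wins overall and in every credit group — no reversal.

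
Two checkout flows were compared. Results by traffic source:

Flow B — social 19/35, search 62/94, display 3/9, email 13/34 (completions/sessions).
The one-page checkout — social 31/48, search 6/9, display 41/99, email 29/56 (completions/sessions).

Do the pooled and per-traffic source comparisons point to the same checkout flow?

Social: Flow B 19/35 = 54.3%, the one-page checkout 31/48 = 64.6% → the one-page checkout
Search: Flow B 62/94 = 66.0%, the one-page checkout 6/9 = 66.7% → the one-page checkout
Display: Flow B 3/9 = 33.3%, the one-page checkout 41/99 = 41.4% → the one-page checkout
Email: Flow B 13/34 = 38.2%, the one-page checkout 29/56 = 51.8% → the one-page checkout
Overall: Flow B 97/172 = 56.4%, the one-page checkout 107/212 = 50.5% → Flow B
The one-page checkout wins each traffic group but Flow B wins overall — the comparison reverses. The one-page checkout's sessions skew toward display, which has a lower base rate.

No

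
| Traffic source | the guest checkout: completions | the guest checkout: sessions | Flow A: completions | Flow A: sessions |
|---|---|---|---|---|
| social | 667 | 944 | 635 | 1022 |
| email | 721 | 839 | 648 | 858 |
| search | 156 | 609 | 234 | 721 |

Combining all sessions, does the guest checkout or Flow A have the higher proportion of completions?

Social: the guest checkout 667/944 = 70.7%, Flow A 635/1022 = 62.1% → the guest checkout
Email: the guest checkout 721/839 = 85.9%, Flow A 648/858 = 75.5% → the guest checkout
Search: the guest checkout 156/609 = 25.6%, Flow A 234/721 = 32.5% → Flow A
Overall: the guest checkout 1544/2392 = 64.5%, Flow A 1517/2601 = 58.3% → the guest checkout
(Neither sweeps every traffic group, but the guest checkout has the higher pooled rate.)

the guest checkout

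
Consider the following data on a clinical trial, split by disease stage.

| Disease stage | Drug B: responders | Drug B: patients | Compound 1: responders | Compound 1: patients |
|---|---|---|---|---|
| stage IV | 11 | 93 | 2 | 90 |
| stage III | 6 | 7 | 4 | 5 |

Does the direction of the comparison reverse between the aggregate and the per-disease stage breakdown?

Stage IV: Drug B 11/93 = 11.8%, Compound 1 2/90 = 2.2% → Drug B
Stage III: Drug B 6/7 = 85.7%, Compound 1 4/5 = 80.0% → Drug B
Overall: Drug B 17/100 = 17.0%, Compound 1 6/95 = 6.3% → Drug B
Drug B wins overall and in every disease group — no reversal.

No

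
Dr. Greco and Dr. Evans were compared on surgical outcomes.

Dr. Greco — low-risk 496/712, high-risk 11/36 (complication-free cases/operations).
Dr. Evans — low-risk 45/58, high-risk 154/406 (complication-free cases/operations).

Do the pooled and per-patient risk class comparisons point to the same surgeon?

Low-risk: Dr. Greco 496/712 = 69.7%, Dr. Evans 45/58 = 77.6% → Dr. Evans
High-risk: Dr. Greco 11/36 = 30.6%, Dr. Evans 154/406 = 37.9% → Dr. Evans
Overall: Dr. Greco 507/748 = 67.8%, Dr. Evans 199/464 = 42.9% → Dr. Greco
Dr. Evans wins each patient risk group but Dr. Greco wins overall — the comparison reverses. Dr. Evans's operations skew toward high-risk, which has a lower base rate.

No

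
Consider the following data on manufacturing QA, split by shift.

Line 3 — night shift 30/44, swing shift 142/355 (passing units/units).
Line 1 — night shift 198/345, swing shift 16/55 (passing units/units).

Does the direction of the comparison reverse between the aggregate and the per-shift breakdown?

Night shift: Line 3 30/44 = 68.2%, Line 1 198/345 = 57.4% → Line 3
Swing shift: Line 3 142/355 = 40.0%, Line 1 16/55 = 29.1% → Line 3
Overall: Line 3 172/399 = 43.1%, Line 1 214/400 = 53.5% → Line 1
Line 3 wins each shift group but Line 1 wins overall — the comparison reverses. Line 3's units skew toward swing shift, which has a lower base rate.

Yes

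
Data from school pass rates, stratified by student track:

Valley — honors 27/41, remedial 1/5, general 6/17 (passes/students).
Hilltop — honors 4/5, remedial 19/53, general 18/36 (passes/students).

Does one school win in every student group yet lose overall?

Honors: Valley 27/41 = 65.9%, Hilltop 4/5 = 80.0% → Hilltop
Remedial: Valley 1/5 = 20.0%, Hilltop 19/53 = 35.8% → Hilltop
General: Valley 6/17 = 35.3%, Hilltop 18/36 = 50.0% → Hilltop
Overall: Valley 34/63 = 54.0%, Hilltop 41/94 = 43.6% → Valley
Hilltop wins each student group but Valley wins overall — the comparison reverses. Hilltop's students skew toward remedial, which has a lower base rate.

Yes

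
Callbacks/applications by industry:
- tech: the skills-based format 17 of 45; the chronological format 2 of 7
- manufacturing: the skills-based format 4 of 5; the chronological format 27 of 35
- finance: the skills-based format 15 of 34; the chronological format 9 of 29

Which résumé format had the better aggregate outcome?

the chronological format

Tech: the skills-based format 17/45 = 37.8%, the chronological format 2/7 = 28.6% → the skills-based format
Manufacturing: the skills-based format 4/5 = 80.0%, the chronological format 27/35 = 77.1% → the skills-based format
Finance: the skills-based format 15/34 = 44.1%, the chronological format 9/29 = 31.0% → the skills-based format
Overall: the skills-based format 36/84 = 42.9%, the chronological format 38/71 = 53.5% → the chronological format
(The skills-based format wins every industry group but the chronological format wins overall — the skills-based format's applications skew toward the low-rate tech group.)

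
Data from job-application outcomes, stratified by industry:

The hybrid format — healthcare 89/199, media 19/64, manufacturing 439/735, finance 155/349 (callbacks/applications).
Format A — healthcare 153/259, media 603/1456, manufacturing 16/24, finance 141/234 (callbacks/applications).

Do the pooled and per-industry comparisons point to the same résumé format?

No

Healthcare: the hybrid format 89/199 = 44.7%, Format A 153/259 = 59.1% → Format A
Media: the hybrid format 19/64 = 29.7%, Format A 603/1456 = 41.4% → Format A
Manufacturing: the hybrid format 439/735 = 59.7%, Format A 16/24 = 66.7% → Format A
Finance: the hybrid format 155/349 = 44.4%, Format A 141/234 = 60.3% → Format A
Overall: the hybrid format 702/1347 = 52.1%, Format A 913/1973 = 46.3% → the hybrid format
Format A wins each industry group but the hybrid format wins overall — the comparison reverses. Format A's applications skew toward media, which has a lower base rate.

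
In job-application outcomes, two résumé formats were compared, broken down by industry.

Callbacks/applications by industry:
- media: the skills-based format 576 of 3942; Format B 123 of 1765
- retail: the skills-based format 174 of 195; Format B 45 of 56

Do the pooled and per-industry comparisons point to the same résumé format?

Yes

Media: the skills-based format 576/3942 = 14.6%, Format B 123/1765 = 7.0% → the skills-based format
Retail: the skills-based format 174/195 = 89.2%, Format B 45/56 = 80.4% → the skills-based format
Overall: the skills-based format 750/4137 = 18.1%, Format B 168/1821 = 9.2% → the skills-based format
The skills-based format wins overall and in every industry group — no reversal.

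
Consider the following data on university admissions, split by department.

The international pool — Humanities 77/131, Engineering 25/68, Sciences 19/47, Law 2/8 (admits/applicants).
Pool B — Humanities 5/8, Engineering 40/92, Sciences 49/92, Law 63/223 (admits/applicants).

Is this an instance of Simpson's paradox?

Humanities: the international pool 77/131 = 58.8%, Pool B 5/8 = 62.5% → Pool B
Engineering: the international pool 25/68 = 36.8%, Pool B 40/92 = 43.5% → Pool B
Sciences: the international pool 19/47 = 40.4%, Pool B 49/92 = 53.3% → Pool B
Law: the international pool 2/8 = 25.0%, Pool B 63/223 = 28.3% → Pool B
Overall: the international pool 123/254 = 48.4%, Pool B 157/415 = 37.8% → the international pool
Pool B wins each department group but the international pool wins overall — the comparison reverses. Pool B's applicants skew toward Law, which has a lower base rate.

Yes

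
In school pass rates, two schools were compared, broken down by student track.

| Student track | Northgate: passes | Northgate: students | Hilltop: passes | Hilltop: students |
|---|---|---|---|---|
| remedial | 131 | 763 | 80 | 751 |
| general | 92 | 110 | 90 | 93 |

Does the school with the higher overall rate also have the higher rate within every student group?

No

Remedial: Northgate 131/763 = 17.2%, Hilltop 80/751 = 10.7% → Northgate
General: Northgate 92/110 = 83.6%, Hilltop 90/93 = 96.8% → Hilltop
Overall: Northgate 223/873 = 25.5%, Hilltop 170/844 = 20.1% → Northgate
Neither sweeps: Northgate wins 1 of 2 groups, Hilltop wins 1. Northgate wins overall but not every group — no Simpson reversal.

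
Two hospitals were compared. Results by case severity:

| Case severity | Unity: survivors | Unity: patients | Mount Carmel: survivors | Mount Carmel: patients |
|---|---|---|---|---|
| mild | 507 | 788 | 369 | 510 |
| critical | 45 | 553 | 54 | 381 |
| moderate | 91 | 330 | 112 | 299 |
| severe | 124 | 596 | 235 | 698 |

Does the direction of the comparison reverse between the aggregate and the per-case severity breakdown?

No

Mild: Unity 507/788 = 64.3%, Mount Carmel 369/510 = 72.4% → Mount Carmel
Critical: Unity 45/553 = 8.1%, Mount Carmel 54/381 = 14.2% → Mount Carmel
Moderate: Unity 91/330 = 27.6%, Mount Carmel 112/299 = 37.5% → Mount Carmel
Severe: Unity 124/596 = 20.8%, Mount Carmel 235/698 = 33.7% → Mount Carmel
Overall: Unity 767/2267 = 33.8%, Mount Carmel 770/1888 = 40.8% → Mount Carmel
Mount Carmel wins overall and in every case group — no reversal.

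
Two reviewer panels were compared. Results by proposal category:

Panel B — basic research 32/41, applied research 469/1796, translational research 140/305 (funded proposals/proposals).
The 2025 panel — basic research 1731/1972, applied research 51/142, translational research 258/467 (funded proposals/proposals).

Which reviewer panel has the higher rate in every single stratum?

the 2025 panel

Basic research: Panel B 32/41 = 78.0%, the 2025 panel 1731/1972 = 87.8% → the 2025 panel
Applied research: Panel B 469/1796 = 26.1%, the 2025 panel 51/142 = 35.9% → the 2025 panel
Translational research: Panel B 140/305 = 45.9%, the 2025 panel 258/467 = 55.2% → the 2025 panel
The 2025 panel has the higher rate in all 3 groups.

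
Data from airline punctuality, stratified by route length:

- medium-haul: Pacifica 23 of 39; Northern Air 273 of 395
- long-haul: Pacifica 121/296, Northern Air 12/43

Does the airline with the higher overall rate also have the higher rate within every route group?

Medium-haul: Pacifica 23/39 = 59.0%, Northern Air 273/395 = 69.1% → Northern Air
Long-haul: Pacifica 121/296 = 40.9%, Northern Air 12/43 = 27.9% → Pacifica
Overall: Pacifica 144/335 = 43.0%, Northern Air 285/438 = 65.1% → Northern Air
Neither sweeps: Pacifica wins 1 of 2 groups, Northern Air wins 1. Northern Air wins overall but not every group — no Simpson reversal.

No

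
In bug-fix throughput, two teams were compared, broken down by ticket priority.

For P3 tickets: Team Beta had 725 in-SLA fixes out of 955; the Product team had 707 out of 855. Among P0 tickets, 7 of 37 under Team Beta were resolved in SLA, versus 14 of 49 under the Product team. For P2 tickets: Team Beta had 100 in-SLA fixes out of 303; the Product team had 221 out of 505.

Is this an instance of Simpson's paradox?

P3: Team Beta 725/955 = 75.9%, the Product team 707/855 = 82.7% → the Product team
P0: Team Beta 7/37 = 18.9%, the Product team 14/49 = 28.6% → the Product team
P2: Team Beta 100/303 = 33.0%, the Product team 221/505 = 43.8% → the Product team
Overall: Team Beta 832/1295 = 64.2%, the Product team 942/1409 = 66.9% → the Product team
The Product team wins overall and in every ticket group — no reversal.

No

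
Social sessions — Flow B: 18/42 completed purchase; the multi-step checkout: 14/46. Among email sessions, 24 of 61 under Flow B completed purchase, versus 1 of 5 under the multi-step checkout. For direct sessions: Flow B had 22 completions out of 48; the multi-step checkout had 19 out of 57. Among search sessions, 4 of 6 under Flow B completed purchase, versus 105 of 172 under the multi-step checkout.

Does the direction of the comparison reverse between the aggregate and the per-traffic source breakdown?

Social: Flow B 18/42 = 42.9%, the multi-step checkout 14/46 = 30.4% → Flow B
Email: Flow B 24/61 = 39.3%, the multi-step checkout 1/5 = 20.0% → Flow B
Direct: Flow B 22/48 = 45.8%, the multi-step checkout 19/57 = 33.3% → Flow B
Search: Flow B 4/6 = 66.7%, the multi-step checkout 105/172 = 61.0% → Flow B
Overall: Flow B 68/157 = 43.3%, the multi-step checkout 139/280 = 49.6% → the multi-step checkout
Flow B wins each traffic group but the multi-step checkout wins overall — the comparison reverses. Flow B's sessions skew toward email, which has a lower base rate.

Yes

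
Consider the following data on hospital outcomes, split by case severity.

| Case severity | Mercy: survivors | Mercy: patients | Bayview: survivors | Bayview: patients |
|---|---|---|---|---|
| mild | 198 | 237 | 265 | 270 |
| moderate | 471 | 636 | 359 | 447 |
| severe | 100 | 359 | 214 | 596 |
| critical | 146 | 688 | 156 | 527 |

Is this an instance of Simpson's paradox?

No

Mild: Mercy 198/237 = 83.5%, Bayview 265/270 = 98.1% → Bayview
Moderate: Mercy 471/636 = 74.1%, Bayview 359/447 = 80.3% → Bayview
Severe: Mercy 100/359 = 27.9%, Bayview 214/596 = 35.9% → Bayview
Critical: Mercy 146/688 = 21.2%, Bayview 156/527 = 29.6% → Bayview
Overall: Mercy 915/1920 = 47.7%, Bayview 994/1840 = 54.0% → Bayview
Bayview wins overall and in every case group — no reversal.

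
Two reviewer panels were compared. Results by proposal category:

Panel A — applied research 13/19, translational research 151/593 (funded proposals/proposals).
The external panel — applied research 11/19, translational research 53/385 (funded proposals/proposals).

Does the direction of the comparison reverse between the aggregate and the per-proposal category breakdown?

No

Applied research: Panel A 13/19 = 68.4%, the external panel 11/19 = 57.9% → Panel A
Translational research: Panel A 151/593 = 25.5%, the external panel 53/385 = 13.8% → Panel A
Overall: Panel A 164/612 = 26.8%, the external panel 64/404 = 15.8% → Panel A
Panel A wins overall and in every proposal group — no reversal.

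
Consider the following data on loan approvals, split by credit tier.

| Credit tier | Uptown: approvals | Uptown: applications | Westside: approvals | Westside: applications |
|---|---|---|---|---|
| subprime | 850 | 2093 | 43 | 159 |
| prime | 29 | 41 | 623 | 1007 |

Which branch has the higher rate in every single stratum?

Uptown

Subprime: Uptown 850/2093 = 40.6%, Westside 43/159 = 27.0% → Uptown
Prime: Uptown 29/41 = 70.7%, Westside 623/1007 = 61.9% → Uptown
Uptown has the higher rate in both groups.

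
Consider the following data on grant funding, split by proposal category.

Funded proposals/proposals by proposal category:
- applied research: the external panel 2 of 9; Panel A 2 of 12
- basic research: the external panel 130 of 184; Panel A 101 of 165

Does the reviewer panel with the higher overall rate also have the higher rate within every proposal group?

Yes

Applied research: the external panel 2/9 = 22.2%, Panel A 2/12 = 16.7% → the external panel
Basic research: the external panel 130/184 = 70.7%, Panel A 101/165 = 61.2% → the external panel
Overall: the external panel 132/193 = 68.4%, Panel A 103/177 = 58.2% → the external panel
The external panel wins overall and in every proposal group — no reversal.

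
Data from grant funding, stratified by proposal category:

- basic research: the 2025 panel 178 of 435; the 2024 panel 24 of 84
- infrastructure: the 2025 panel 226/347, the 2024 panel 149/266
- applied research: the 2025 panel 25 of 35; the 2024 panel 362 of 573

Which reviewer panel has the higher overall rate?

Basic research: the 2025 panel 178/435 = 40.9%, the 2024 panel 24/84 = 28.6% → the 2025 panel
Infrastructure: the 2025 panel 226/347 = 65.1%, the 2024 panel 149/266 = 56.0% → the 2025 panel
Applied research: the 2025 panel 25/35 = 71.4%, the 2024 panel 362/573 = 63.2% → the 2025 panel
Overall: the 2025 panel 429/817 = 52.5%, the 2024 panel 535/923 = 58.0% → the 2024 panel
(The 2025 panel wins every proposal group but the 2024 panel wins overall — the 2025 panel's proposals skew toward the low-rate basic research group.)

the 2024 panel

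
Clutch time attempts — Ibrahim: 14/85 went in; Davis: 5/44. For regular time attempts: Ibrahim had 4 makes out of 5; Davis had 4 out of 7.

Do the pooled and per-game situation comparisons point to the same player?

Clutch time: Ibrahim 14/85 = 16.5%, Davis 5/44 = 11.4% → Ibrahim
Regular time: Ibrahim 4/5 = 80.0%, Davis 4/7 = 57.1% → Ibrahim
Overall: Ibrahim 18/90 = 20.0%, Davis 9/51 = 17.6% → Ibrahim
Ibrahim wins overall and in every game group — no reversal.

Yes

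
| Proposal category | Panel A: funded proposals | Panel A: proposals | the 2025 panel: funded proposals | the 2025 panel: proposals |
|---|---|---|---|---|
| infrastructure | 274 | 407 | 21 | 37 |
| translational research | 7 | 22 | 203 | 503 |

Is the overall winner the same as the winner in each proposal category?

No

Infrastructure: Panel A 274/407 = 67.3%, the 2025 panel 21/37 = 56.8% → Panel A
Translational research: Panel A 7/22 = 31.8%, the 2025 panel 203/503 = 40.4% → the 2025 panel
Overall: Panel A 281/429 = 65.5%, the 2025 panel 224/540 = 41.5% → Panel A
Neither sweeps: Panel A wins 1 of 2 groups, the 2025 panel wins 1. Panel A wins overall but not every group — no Simpson reversal.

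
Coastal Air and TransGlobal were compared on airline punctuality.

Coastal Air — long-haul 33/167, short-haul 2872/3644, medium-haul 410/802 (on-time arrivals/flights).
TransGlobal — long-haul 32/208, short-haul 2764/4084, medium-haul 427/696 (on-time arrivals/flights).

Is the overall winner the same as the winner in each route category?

Long-haul: Coastal Air 33/167 = 19.8%, TransGlobal 32/208 = 15.4% → Coastal Air
Short-haul: Coastal Air 2872/3644 = 78.8%, TransGlobal 2764/4084 = 67.7% → Coastal Air
Medium-haul: Coastal Air 410/802 = 51.1%, TransGlobal 427/696 = 61.4% → TransGlobal
Overall: Coastal Air 3315/4613 = 71.9%, TransGlobal 3223/4988 = 64.6% → Coastal Air
Neither sweeps: Coastal Air wins 2 of 3 groups, TransGlobal wins 1. Coastal Air wins overall but not every group — no Simpson reversal.

No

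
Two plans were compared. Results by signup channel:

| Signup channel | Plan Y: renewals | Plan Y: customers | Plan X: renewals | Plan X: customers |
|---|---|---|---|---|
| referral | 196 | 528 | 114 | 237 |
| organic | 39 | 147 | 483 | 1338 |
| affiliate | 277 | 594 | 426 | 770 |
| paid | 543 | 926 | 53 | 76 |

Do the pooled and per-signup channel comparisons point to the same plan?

No

Referral: Plan Y 196/528 = 37.1%, Plan X 114/237 = 48.1% → Plan X
Organic: Plan Y 39/147 = 26.5%, Plan X 483/1338 = 36.1% → Plan X
Affiliate: Plan Y 277/594 = 46.6%, Plan X 426/770 = 55.3% → Plan X
Paid: Plan Y 543/926 = 58.6%, Plan X 53/76 = 69.7% → Plan X
Overall: Plan Y 1055/2195 = 48.1%, Plan X 1076/2421 = 44.4% → Plan Y
Plan X wins each signup group but Plan Y wins overall — the comparison reverses. Plan X's customers skew toward organic, which has a lower base rate.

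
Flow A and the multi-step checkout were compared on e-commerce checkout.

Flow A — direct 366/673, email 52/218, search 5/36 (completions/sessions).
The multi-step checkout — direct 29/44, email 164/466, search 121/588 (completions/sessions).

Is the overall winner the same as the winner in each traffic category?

No

Direct: Flow A 366/673 = 54.4%, the multi-step checkout 29/44 = 65.9% → the multi-step checkout
Email: Flow A 52/218 = 23.9%, the multi-step checkout 164/466 = 35.2% → the multi-step checkout
Search: Flow A 5/36 = 13.9%, the multi-step checkout 121/588 = 20.6% → the multi-step checkout
Overall: Flow A 423/927 = 45.6%, the multi-step checkout 314/1098 = 28.6% → Flow A
The multi-step checkout wins each traffic group but Flow A wins overall — the comparison reverses. The multi-step checkout's sessions skew toward search, which has a lower base rate.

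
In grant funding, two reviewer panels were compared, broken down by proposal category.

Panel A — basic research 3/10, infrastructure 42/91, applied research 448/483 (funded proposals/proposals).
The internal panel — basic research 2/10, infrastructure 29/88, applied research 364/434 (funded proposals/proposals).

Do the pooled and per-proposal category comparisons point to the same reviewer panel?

Yes

Basic research: Panel A 3/10 = 30.0%, the internal panel 2/10 = 20.0% → Panel A
Infrastructure: Panel A 42/91 = 46.2%, the internal panel 29/88 = 33.0% → Panel A
Applied research: Panel A 448/483 = 92.8%, the internal panel 364/434 = 83.9% → Panel A
Overall: Panel A 493/584 = 84.4%, the internal panel 395/532 = 74.2% → Panel A
Panel A wins overall and in every proposal group — no reversal.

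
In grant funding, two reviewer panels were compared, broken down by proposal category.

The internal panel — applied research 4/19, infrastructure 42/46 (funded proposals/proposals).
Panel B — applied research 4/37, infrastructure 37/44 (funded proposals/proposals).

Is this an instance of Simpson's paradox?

Applied research: the internal panel 4/19 = 21.1%, Panel B 4/37 = 10.8% → the internal panel
Infrastructure: the internal panel 42/46 = 91.3%, Panel B 37/44 = 84.1% → the internal panel
Overall: the internal panel 46/65 = 70.8%, Panel B 41/81 = 50.6% → the internal panel
The internal panel wins overall and in every proposal group — no reversal.

No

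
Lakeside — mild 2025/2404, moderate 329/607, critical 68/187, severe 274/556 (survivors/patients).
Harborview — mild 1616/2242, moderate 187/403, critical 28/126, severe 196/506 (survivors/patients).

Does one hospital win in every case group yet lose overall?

No

Mild: Lakeside 2025/2404 = 84.2%, Harborview 1616/2242 = 72.1% → Lakeside
Moderate: Lakeside 329/607 = 54.2%, Harborview 187/403 = 46.4% → Lakeside
Critical: Lakeside 68/187 = 36.4%, Harborview 28/126 = 22.2% → Lakeside
Severe: Lakeside 274/556 = 49.3%, Harborview 196/506 = 38.7% → Lakeside
Overall: Lakeside 2696/3754 = 71.8%, Harborview 2027/3277 = 61.9% → Lakeside
Lakeside wins overall and in every case group — no reversal.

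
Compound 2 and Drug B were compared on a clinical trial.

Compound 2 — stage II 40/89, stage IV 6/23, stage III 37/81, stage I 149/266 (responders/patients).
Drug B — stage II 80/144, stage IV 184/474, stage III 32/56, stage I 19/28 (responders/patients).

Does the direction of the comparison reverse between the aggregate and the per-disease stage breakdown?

Yes

Stage II: Compound 2 40/89 = 44.9%, Drug B 80/144 = 55.6% → Drug B
Stage IV: Compound 2 6/23 = 26.1%, Drug B 184/474 = 38.8% → Drug B
Stage III: Compound 2 37/81 = 45.7%, Drug B 32/56 = 57.1% → Drug B
Stage I: Compound 2 149/266 = 56.0%, Drug B 19/28 = 67.9% → Drug B
Overall: Compound 2 232/459 = 50.5%, Drug B 315/702 = 44.9% → Compound 2
Drug B wins each disease group but Compound 2 wins overall — the comparison reverses. Drug B's patients skew toward stage IV, which has a lower base rate.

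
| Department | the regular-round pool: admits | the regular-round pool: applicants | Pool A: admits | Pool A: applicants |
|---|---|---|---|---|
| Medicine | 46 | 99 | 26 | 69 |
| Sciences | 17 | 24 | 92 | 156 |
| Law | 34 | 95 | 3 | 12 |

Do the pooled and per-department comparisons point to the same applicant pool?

Medicine: the regular-round pool 46/99 = 46.5%, Pool A 26/69 = 37.7% → the regular-round pool
Sciences: the regular-round pool 17/24 = 70.8%, Pool A 92/156 = 59.0% → the regular-round pool
Law: the regular-round pool 34/95 = 35.8%, Pool A 3/12 = 25.0% → the regular-round pool
Overall: the regular-round pool 97/218 = 44.5%, Pool A 121/237 = 51.1% → Pool A
The regular-round pool wins each department group but Pool A wins overall — the comparison reverses. The regular-round pool's applicants skew toward Law, which has a lower base rate.

No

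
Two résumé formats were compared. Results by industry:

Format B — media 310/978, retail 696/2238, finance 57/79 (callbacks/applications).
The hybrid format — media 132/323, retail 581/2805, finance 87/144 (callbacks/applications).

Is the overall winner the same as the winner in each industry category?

Media: Format B 310/978 = 31.7%, the hybrid format 132/323 = 40.9% → the hybrid format
Retail: Format B 696/2238 = 31.1%, the hybrid format 581/2805 = 20.7% → Format B
Finance: Format B 57/79 = 72.2%, the hybrid format 87/144 = 60.4% → Format B
Overall: Format B 1063/3295 = 32.3%, the hybrid format 800/3272 = 24.4% → Format B
Neither sweeps: Format B wins 2 of 3 groups, the hybrid format wins 1. Format B wins overall but not every group — no Simpson reversal.

No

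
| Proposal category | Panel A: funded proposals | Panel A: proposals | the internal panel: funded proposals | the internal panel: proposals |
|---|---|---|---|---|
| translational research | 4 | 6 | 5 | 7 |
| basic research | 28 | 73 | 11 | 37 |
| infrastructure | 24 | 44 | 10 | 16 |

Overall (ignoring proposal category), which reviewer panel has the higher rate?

Translational research: Panel A 4/6 = 66.7%, the internal panel 5/7 = 71.4% → the internal panel
Basic research: Panel A 28/73 = 38.4%, the internal panel 11/37 = 29.7% → Panel A
Infrastructure: Panel A 24/44 = 54.5%, the internal panel 10/16 = 62.5% → the internal panel
Overall: Panel A 56/123 = 45.5%, the internal panel 26/60 = 43.3% → Panel A
(Neither sweeps every proposal group, but Panel A has the higher pooled rate.)

Panel A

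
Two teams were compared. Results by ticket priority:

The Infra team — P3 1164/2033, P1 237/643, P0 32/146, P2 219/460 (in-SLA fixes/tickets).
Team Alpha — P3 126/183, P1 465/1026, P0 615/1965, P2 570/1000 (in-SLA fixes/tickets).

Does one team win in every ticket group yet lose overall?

P3: the Infra team 1164/2033 = 57.3%, Team Alpha 126/183 = 68.9% → Team Alpha
P1: the Infra team 237/643 = 36.9%, Team Alpha 465/1026 = 45.3% → Team Alpha
P0: the Infra team 32/146 = 21.9%, Team Alpha 615/1965 = 31.3% → Team Alpha
P2: the Infra team 219/460 = 47.6%, Team Alpha 570/1000 = 57.0% → Team Alpha
Overall: the Infra team 1652/3282 = 50.3%, Team Alpha 1776/4174 = 42.5% → the Infra team
Team Alpha wins each ticket group but the Infra team wins overall — the comparison reverses. Team Alpha's tickets skew toward P0, which has a lower base rate.

Yes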